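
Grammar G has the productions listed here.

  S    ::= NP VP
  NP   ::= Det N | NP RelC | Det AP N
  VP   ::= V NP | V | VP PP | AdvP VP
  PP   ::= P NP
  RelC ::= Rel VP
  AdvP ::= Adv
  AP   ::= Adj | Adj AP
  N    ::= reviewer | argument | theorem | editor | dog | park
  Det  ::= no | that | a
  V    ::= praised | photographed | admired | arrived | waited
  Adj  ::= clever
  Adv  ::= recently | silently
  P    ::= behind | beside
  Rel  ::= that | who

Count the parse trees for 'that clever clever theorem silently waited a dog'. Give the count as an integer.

[S [NP [Det that] [AP [Adj clever] [AP [Adj clever]]] [N theorem]] [VP [AdvP [Adv silently]] [VP [V waited] [NP [Det a] [N dog]]]]]
No rule offers an alternative attachment or grouping for any span, so this is the only derivation.

1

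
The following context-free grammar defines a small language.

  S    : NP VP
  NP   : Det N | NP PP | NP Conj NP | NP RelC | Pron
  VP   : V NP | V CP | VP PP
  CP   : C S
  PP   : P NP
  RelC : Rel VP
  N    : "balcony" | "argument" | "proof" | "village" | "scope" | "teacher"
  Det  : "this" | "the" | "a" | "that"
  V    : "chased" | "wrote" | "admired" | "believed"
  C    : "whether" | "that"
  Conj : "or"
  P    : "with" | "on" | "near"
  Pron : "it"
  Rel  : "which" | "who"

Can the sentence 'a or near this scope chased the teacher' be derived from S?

A Det word can never sit immediately before a Conj word in any string this grammar generates, so the substring 'a or' rules out a derivation.

Ungrammatical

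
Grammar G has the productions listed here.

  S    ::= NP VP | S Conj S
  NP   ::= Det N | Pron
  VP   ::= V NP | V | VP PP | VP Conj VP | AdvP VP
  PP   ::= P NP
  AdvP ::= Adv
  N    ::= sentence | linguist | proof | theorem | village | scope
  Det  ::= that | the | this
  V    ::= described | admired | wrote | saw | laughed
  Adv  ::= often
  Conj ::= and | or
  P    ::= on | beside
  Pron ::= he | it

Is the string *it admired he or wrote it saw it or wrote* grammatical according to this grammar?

For S → NP VP, the only prefix that parses as NP is 'it', but the remainder 'admired he or wrote it saw it or wrote' is not a VP under these rules. The alternative S rule S → S Conj S likewise has no satisfying split.

Ungrammatical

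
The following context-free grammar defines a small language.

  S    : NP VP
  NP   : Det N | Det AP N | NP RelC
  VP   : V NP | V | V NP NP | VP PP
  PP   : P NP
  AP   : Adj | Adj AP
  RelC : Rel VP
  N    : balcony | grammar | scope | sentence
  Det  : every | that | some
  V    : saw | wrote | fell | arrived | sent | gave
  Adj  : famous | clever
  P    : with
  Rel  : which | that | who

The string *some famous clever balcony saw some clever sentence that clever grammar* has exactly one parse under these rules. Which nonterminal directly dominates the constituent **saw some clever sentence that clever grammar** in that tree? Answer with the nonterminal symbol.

S

S
  NP
    Det: some
    AP
      Adj: famous
      AP
        Adj: clever
    N: balcony
  VP
    V: saw
    NP
      Det: some
      AP
        Adj: clever
      N: sentence
    NP
      Det: that
      AP
        Adj: clever
      N: grammar
The span 'saw some clever sentence that clever grammar' is the VP node built by VP → V NP NP.
Its mother is the S built by S → NP VP.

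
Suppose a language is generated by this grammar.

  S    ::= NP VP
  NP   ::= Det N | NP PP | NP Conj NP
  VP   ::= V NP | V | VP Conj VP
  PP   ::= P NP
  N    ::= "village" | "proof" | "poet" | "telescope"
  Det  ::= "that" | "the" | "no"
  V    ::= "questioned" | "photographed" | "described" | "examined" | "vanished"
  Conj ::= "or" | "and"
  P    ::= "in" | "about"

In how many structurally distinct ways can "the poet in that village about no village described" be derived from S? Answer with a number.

2

The two bracketings:
[S [NP [NP [Det the] [N poet]] [PP [P in] [NP [NP [Det that] [N village]] [PP [P about] [NP [Det no] [N village]]]]]] [VP [V described]]]
[S [NP [NP [NP [Det the] [N poet]] [PP [P in] [NP [Det that] [N village]]]] [PP [P about] [NP [Det no] [N village]]]] [VP [V described]]]
The trees differ in how a recursive rule is bracketed over the same span.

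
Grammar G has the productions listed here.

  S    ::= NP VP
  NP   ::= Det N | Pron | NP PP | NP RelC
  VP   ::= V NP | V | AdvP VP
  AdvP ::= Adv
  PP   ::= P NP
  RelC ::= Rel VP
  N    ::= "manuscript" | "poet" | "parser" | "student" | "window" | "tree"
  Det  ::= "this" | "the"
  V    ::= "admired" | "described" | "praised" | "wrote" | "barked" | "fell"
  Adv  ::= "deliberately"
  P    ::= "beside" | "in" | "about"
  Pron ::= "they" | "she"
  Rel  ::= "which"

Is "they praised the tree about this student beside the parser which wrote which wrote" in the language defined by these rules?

[S [NP [Pron they]] [VP [V praised] [NP [NP [Det the] [N tree]] [PP [P about] [NP [NP [Det this] [N student]] [PP [P beside] [NP [NP [NP [Det the] [N parser]] [RelC [Rel which] [VP [V wrote]]]] [RelC [Rel which] [VP [V wrote]]]]]]]]]]
Every word is introduced by a lexical rule and the phrasal rules combine the resulting categories into a single S.

Grammatical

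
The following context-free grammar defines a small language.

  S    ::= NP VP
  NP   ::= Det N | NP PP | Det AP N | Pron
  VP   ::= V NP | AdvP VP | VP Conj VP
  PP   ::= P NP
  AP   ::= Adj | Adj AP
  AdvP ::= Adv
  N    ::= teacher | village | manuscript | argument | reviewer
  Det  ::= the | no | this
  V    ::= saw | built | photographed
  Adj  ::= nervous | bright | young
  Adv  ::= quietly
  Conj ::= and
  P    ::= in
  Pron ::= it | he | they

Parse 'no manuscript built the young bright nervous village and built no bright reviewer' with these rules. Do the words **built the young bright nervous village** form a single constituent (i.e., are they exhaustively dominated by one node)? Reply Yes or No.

[S [NP [Det no] [N manuscript]] [VP [VP [V built] [NP [Det the] [AP [Adj young] [AP [Adj bright] [AP [Adj nervous]]]] [N village]]] [Conj and] [VP [V built] [NP [Det no] [AP [Adj bright]] [N reviewer]]]]]
The words 'built the young bright nervous village' are exhaustively dominated by a single VP node (built by VP → V NP), so they form a constituent.

Yes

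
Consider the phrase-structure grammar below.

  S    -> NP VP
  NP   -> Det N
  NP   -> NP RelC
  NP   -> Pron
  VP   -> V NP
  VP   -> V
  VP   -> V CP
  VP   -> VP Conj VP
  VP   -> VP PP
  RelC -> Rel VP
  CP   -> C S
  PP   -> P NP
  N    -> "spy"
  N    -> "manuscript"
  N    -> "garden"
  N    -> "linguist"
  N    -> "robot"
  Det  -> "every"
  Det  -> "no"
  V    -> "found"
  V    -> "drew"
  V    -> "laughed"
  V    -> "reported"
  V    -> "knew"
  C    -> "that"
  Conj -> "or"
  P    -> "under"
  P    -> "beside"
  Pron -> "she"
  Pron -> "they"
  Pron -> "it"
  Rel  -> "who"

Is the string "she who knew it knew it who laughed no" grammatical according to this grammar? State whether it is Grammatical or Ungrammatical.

Ungrammatical

For S → NP VP, every NP-prefix leaves a non-VP remainder: after 'she' the remainder is not a VP; after 'she who knew' the remainder is not a VP; after 'she who knew it' the remainder is not a VP.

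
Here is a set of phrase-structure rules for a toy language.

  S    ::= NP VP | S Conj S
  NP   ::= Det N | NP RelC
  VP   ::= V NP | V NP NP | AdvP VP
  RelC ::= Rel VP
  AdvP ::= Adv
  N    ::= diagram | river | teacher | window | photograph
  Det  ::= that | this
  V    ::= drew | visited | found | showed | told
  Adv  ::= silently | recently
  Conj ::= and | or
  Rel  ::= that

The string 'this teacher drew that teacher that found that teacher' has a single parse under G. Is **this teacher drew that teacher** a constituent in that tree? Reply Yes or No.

[S [NP [Det this] [N teacher]] [VP [V drew] [NP [NP [Det that] [N teacher]] [RelC [Rel that] [VP [V found] [NP [Det that] [N teacher]]]]]]]
The smallest constituent containing 'this teacher drew that teacher' is the S spanning 'this teacher drew that teacher that found that teacher'; no single node in the tree dominates exactly the given words.

No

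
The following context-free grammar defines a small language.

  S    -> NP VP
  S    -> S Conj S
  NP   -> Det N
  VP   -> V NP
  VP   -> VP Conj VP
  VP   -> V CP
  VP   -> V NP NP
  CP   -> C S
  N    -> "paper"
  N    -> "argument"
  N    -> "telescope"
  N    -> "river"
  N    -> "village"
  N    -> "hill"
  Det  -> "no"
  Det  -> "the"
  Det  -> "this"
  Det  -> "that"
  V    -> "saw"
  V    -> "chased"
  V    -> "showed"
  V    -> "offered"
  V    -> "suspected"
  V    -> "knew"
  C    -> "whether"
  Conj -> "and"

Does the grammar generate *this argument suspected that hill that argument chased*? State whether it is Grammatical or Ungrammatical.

Ungrammatical

For S → NP VP, the only prefix that parses as NP is 'this argument', but the remainder 'suspected that hill that argument chased' is not a VP under these rules. The alternative S rule S → S Conj S likewise has no satisfying split.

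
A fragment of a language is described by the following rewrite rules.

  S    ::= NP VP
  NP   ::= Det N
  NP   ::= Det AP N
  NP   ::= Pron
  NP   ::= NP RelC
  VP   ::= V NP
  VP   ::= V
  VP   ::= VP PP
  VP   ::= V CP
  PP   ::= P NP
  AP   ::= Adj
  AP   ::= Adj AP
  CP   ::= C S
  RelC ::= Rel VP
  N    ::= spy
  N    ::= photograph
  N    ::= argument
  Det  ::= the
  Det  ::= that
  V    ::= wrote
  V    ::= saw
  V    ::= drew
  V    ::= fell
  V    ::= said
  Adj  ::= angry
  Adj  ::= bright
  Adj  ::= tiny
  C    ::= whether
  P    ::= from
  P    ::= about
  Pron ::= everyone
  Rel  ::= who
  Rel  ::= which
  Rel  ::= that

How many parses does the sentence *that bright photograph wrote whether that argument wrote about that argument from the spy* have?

3

Two of the 3 distinct bracketings:
[S [NP [Det that] [AP [Adj bright]] [N photograph]] [VP [VP [VP [V wrote] [CP [C whether] [S [NP [Det that] [N argument]] [VP [V wrote]]]]] [PP [P about] [NP [Det that] [N argument]]]] [PP [P from] [NP [Det the] [N spy]]]]]
[S [NP [Det that] [AP [Adj bright]] [N photograph]] [VP [VP [V wrote] [CP [C whether] [S [NP [Det that] [N argument]] [VP [VP [V wrote]] [PP [P about] [NP [Det that] [N argument]]]]]]] [PP [P from] [NP [Det the] [N spy]]]]]
The trees differ in how a recursive rule is bracketed over the same span.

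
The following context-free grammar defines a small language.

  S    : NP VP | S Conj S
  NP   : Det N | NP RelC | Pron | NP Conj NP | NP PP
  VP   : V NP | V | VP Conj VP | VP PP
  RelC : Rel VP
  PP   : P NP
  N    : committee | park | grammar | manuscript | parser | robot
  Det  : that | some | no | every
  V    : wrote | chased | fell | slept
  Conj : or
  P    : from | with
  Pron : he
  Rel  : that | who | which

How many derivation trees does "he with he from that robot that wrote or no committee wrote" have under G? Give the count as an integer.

9

Two of the 9 distinct bracketings:
[S [NP [NP [NP [NP [Pron he]] [PP [P with] [NP [NP [Pron he]] [PP [P from] [NP [Det that] [N robot]]]]]] [RelC [Rel that] [VP [V wrote]]]] [Conj or] [NP [Det no] [N committee]]] [VP [V wrote]]]
[S [NP [NP [NP [NP [NP [Pron he]] [PP [P with] [NP [Pron he]]]] [PP [P from] [NP [Det that] [N robot]]]] [RelC [Rel that] [VP [V wrote]]]] [Conj or] [NP [Det no] [N committee]]] [VP [V wrote]]]
The trees differ in how a recursive rule is bracketed over the same span.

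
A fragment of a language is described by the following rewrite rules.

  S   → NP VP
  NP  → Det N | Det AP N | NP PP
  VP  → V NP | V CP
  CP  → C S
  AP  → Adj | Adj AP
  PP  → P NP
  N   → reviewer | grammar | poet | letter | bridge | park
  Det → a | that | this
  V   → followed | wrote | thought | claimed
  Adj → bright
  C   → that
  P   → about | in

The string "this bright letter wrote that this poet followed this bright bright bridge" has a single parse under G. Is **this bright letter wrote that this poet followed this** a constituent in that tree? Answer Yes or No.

[S [NP [Det this] [AP [Adj bright]] [N letter]] [VP [V wrote] [CP [C that] [S [NP [Det this] [N poet]] [VP [V followed] [NP [Det this] [AP [Adj bright] [AP [Adj bright]]] [N bridge]]]]]]]
The smallest constituent containing 'this bright letter wrote that this poet followed this' is the S spanning 'this bright letter wrote that this poet followed this bright bright bridge'; no single node in the tree dominates exactly the given words.

No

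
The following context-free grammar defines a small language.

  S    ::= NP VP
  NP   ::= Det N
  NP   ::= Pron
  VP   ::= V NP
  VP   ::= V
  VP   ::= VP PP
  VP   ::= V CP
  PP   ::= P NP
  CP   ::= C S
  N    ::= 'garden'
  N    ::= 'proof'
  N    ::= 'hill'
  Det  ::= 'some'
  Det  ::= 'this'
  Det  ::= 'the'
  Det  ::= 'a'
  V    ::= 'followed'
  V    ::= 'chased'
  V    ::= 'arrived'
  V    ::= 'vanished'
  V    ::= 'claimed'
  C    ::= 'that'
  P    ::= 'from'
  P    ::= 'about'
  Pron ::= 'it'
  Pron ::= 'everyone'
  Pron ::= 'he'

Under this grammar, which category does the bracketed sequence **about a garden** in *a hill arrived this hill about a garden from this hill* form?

PP

S
  NP
    Det: a
    N: hill
  VP
    VP
      VP
        V: arrived
        NP
          Det: this
          N: hill
      PP
        P: about
        NP
          Det: a
          N: garden
    PP
      P: from
      NP
        Det: this
        N: hill
The span 'about a garden' is the PP node built by PP → P NP.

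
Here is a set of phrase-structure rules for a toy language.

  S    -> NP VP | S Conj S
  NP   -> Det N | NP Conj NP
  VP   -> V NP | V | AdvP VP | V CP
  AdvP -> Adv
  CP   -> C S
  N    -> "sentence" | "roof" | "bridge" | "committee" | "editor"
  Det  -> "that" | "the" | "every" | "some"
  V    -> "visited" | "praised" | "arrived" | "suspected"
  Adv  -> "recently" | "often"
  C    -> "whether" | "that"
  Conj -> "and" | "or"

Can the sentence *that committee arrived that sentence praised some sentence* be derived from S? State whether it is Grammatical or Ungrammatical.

Ungrammatical

For S → NP VP, the only prefix that parses as NP is 'that committee', but the remainder 'arrived that sentence praised some sentence' is not a VP under these rules. The alternative S rule S → S Conj S likewise has no satisfying split.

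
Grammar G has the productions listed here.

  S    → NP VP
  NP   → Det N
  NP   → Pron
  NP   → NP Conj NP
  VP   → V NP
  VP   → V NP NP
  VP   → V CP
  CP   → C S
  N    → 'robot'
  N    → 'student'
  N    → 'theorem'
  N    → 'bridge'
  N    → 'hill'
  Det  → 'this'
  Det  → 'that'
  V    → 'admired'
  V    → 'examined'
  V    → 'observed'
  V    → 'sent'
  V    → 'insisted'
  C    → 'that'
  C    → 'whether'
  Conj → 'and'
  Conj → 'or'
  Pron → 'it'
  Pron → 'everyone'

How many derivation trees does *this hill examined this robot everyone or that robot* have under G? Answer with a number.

[S [NP [Det this] [N hill]] [VP [V examined] [NP [Det this] [N robot]] [NP [NP [Pron everyone]] [Conj or] [NP [Det that] [N robot]]]]]
No rule offers an alternative attachment or grouping for any span, so this is the only derivation.

1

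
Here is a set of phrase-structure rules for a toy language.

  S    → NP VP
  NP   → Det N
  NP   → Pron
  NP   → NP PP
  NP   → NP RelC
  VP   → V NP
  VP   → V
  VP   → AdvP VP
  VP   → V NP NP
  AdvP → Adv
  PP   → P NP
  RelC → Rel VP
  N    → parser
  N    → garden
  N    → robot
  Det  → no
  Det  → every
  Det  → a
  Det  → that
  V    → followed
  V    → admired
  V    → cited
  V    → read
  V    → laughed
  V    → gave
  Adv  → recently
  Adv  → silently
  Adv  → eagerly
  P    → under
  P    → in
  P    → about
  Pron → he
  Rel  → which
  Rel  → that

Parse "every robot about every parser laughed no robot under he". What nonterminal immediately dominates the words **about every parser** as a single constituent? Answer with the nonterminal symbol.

PP

[S [NP [NP [Det every] [N robot]] [PP [P about] [NP [Det every] [N parser]]]] [VP [V laughed] [NP [NP [Det no] [N robot]] [PP [P under] [NP [Pron he]]]]]]
The span 'about every parser' is the PP node built by PP → P NP.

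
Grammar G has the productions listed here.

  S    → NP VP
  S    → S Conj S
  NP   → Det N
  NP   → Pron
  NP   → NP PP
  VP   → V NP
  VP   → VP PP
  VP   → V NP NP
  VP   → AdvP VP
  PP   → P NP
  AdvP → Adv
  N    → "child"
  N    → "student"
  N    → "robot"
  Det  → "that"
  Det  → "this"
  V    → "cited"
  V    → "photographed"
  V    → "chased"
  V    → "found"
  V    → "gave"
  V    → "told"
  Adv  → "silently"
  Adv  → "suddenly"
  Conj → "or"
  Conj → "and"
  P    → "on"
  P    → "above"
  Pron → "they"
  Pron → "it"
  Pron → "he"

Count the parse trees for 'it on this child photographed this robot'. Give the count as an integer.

1

[S [NP [NP [Pron it]] [PP [P on] [NP [Det this] [N child]]]] [VP [V photographed] [NP [Det this] [N robot]]]]
No rule offers an alternative attachment or grouping for any span, so this is the only derivation.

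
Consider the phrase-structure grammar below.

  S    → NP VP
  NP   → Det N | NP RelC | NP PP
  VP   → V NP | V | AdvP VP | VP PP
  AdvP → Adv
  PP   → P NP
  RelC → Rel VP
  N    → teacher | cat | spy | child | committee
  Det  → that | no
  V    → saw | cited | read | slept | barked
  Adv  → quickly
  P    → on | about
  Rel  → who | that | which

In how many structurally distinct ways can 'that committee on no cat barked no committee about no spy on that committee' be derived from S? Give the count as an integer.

5

Two of the 5 distinct bracketings:
[S [NP [NP [Det that] [N committee]] [PP [P on] [NP [Det no] [N cat]]]] [VP [V barked] [NP [NP [Det no] [N committee]] [PP [P about] [NP [NP [Det no] [N spy]] [PP [P on] [NP [Det that] [N committee]]]]]]]]
[S [NP [NP [Det that] [N committee]] [PP [P on] [NP [Det no] [N cat]]]] [VP [V barked] [NP [NP [NP [Det no] [N committee]] [PP [P about] [NP [Det no] [N spy]]]] [PP [P on] [NP [Det that] [N committee]]]]]]
The trees differ in how a recursive rule is bracketed over the same span.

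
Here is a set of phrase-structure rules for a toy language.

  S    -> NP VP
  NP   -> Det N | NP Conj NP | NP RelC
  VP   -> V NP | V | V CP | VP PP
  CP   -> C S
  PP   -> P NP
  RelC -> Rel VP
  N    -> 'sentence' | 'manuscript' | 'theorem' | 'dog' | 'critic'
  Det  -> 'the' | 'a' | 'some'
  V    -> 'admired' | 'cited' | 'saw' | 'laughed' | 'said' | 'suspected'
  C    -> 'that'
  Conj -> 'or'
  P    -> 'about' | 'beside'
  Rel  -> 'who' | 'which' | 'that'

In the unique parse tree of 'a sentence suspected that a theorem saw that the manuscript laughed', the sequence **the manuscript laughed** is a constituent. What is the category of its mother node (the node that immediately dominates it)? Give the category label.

S
  NP
    Det: a
    N: sentence
  VP
    V: suspected
    CP
      C: that
      S
        NP
          Det: a
          N: theorem
        VP
          V: saw
          CP
            C: that
            S
              NP
                Det: the
                N: manuscript
              VP
                V: laughed
The span 'the manuscript laughed' is the S node built by S → NP VP.
Its mother is the CP built by CP → C S.

CP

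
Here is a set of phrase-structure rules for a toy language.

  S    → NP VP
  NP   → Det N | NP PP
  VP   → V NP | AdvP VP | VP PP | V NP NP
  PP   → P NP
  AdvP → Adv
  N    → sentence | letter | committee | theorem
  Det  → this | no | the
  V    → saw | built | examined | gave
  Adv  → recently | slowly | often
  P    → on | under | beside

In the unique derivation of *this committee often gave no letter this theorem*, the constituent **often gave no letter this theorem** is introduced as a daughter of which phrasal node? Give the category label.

S

[S [NP [Det this] [N committee]] [VP [AdvP [Adv often]] [VP [V gave] [NP [Det no] [N letter]] [NP [Det this] [N theorem]]]]]
The span 'often gave no letter this theorem' is the VP node built by VP → AdvP VP.
Its mother is the S built by S → NP VP.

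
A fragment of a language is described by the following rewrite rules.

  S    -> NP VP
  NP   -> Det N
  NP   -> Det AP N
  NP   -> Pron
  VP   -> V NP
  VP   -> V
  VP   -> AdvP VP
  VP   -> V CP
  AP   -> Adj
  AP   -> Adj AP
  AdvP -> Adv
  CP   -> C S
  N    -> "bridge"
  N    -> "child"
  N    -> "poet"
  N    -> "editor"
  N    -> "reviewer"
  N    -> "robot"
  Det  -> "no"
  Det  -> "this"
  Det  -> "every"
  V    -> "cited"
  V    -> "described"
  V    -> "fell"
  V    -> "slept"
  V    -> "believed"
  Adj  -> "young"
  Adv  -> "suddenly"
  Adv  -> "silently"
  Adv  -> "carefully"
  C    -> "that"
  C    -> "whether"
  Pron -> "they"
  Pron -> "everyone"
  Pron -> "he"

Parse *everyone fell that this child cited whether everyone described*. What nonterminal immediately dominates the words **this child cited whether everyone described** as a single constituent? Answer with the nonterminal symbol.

S

S
  NP
    Pron: everyone
  VP
    V: fell
    CP
      C: that
      S
        NP
          Det: this
          N: child
        VP
          V: cited
          CP
            C: whether
            S
              NP
                Pron: everyone
              VP
                V: described
The span 'this child cited whether everyone described' is the S node built by S → NP VP.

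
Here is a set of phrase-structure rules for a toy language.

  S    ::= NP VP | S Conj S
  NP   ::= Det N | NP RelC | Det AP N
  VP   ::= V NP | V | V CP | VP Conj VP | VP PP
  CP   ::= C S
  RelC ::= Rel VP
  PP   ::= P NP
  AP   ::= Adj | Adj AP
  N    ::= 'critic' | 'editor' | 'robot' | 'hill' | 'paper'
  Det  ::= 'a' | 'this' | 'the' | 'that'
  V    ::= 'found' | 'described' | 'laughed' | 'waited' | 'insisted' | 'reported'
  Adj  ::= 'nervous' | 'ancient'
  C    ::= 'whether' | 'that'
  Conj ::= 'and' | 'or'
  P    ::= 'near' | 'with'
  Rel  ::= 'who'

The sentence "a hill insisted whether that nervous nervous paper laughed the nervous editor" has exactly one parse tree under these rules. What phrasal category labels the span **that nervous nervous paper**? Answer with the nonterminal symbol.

[S [NP [Det a] [N hill]] [VP [V insisted] [CP [C whether] [S [NP [Det that] [AP [Adj nervous] [AP [Adj nervous]]] [N paper]] [VP [V laughed] [NP [Det the] [AP [Adj nervous]] [N editor]]]]]]]
The span 'that nervous nervous paper' is the NP node built by NP → Det AP N.

NP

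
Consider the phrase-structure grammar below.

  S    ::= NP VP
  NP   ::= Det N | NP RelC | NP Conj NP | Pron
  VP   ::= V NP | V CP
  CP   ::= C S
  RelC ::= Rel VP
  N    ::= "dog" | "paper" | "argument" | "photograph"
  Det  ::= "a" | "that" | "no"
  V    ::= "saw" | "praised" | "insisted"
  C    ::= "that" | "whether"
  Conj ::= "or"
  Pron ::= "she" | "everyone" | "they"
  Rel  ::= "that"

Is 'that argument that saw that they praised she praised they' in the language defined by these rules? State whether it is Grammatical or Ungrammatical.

Grammatical

[S [NP [NP [Det that] [N argument]] [RelC [Rel that] [VP [V saw] [CP [C that] [S [NP [Pron they]] [VP [V praised] [NP [Pron she]]]]]]]] [VP [V praised] [NP [Pron they]]]]
Every word is introduced by a lexical rule and the phrasal rules combine the resulting categories into a single S.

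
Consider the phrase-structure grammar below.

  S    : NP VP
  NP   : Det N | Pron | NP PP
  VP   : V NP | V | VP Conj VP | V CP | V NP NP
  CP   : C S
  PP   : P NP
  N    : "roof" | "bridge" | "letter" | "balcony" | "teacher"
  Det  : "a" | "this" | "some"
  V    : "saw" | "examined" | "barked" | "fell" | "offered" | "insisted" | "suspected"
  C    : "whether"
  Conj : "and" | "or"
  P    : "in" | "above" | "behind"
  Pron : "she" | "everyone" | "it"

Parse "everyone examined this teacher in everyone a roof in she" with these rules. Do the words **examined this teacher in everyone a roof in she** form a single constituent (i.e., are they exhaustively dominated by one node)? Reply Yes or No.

Yes

[S [NP [Pron everyone]] [VP [V examined] [NP [NP [Det this] [N teacher]] [PP [P in] [NP [Pron everyone]]]] [NP [NP [Det a] [N roof]] [PP [P in] [NP [Pron she]]]]]]
The words 'examined this teacher in everyone a roof in she' are exhaustively dominated by a single VP node (built by VP → V NP NP), so they form a constituent.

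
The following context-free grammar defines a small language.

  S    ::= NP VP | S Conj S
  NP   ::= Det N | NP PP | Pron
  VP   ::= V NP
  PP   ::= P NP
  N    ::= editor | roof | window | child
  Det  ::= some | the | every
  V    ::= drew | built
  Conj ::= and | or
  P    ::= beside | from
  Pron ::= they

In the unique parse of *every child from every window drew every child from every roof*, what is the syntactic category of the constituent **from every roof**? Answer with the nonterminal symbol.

PP

[S [NP [NP [Det every] [N child]] [PP [P from] [NP [Det every] [N window]]]] [VP [V drew] [NP [NP [Det every] [N child]] [PP [P from] [NP [Det every] [N roof]]]]]]
The span 'from every roof' is the PP node built by PP → P NP.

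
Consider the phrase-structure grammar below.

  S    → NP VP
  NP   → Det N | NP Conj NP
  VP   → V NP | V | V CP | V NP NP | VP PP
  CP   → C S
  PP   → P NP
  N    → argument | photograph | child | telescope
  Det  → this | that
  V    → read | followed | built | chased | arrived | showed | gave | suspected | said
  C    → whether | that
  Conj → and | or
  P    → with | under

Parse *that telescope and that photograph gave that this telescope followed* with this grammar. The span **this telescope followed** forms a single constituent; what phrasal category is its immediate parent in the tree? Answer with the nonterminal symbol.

S
  NP
    NP
      Det: that
      N: telescope
    Conj: and
    NP
      Det: that
      N: photograph
  VP
    V: gave
    CP
      C: that
      S
        NP
          Det: this
          N: telescope
        VP
          V: followed
The span 'this telescope followed' is the S node built by S → NP VP.
Its mother is the CP built by CP → C S.

CP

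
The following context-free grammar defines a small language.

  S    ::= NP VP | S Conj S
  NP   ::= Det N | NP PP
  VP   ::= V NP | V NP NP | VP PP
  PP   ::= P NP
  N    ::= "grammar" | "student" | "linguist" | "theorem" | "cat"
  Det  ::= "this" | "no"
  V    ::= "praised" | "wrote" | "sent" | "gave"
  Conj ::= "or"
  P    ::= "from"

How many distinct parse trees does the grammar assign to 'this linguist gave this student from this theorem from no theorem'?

Two of the 5 distinct bracketings:
[S [NP [Det this] [N linguist]] [VP [V gave] [NP [NP [Det this] [N student]] [PP [P from] [NP [NP [Det this] [N theorem]] [PP [P from] [NP [Det no] [N theorem]]]]]]]]
[S [NP [Det this] [N linguist]] [VP [V gave] [NP [NP [NP [Det this] [N student]] [PP [P from] [NP [Det this] [N theorem]]]] [PP [P from] [NP [Det no] [N theorem]]]]]]
The trees differ in how a recursive rule is bracketed over the same span.

5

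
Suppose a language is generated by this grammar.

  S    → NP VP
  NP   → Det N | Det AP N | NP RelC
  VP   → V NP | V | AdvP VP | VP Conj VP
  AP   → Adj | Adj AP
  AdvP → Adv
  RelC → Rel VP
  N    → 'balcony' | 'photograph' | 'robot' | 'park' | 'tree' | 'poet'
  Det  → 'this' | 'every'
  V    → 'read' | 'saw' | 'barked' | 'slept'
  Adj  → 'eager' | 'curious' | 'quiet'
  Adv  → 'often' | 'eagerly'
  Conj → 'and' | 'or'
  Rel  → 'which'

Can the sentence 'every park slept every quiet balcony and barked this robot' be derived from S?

Grammatical

[S [NP [Det every] [N park]] [VP [VP [V slept] [NP [Det every] [AP [Adj quiet]] [N balcony]]] [Conj and] [VP [V barked] [NP [Det this] [N robot]]]]]
Each bracket corresponds to one application of a listed rule, so the string is derivable from S.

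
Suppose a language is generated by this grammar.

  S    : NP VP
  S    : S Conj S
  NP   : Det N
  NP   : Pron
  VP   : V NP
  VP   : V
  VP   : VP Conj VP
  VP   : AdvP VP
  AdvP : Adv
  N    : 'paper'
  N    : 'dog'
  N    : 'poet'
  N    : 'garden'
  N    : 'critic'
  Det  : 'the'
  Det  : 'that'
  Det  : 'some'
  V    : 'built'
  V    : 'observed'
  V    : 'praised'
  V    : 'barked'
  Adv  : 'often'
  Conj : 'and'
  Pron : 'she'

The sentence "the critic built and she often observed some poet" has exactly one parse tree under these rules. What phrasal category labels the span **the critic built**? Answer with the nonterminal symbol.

S

S
  S
    NP
      Det: the
      N: critic
    VP
      V: built
  Conj: and
  S
    NP
      Pron: she
    VP
      AdvP
        Adv: often
      VP
        V: observed
        NP
          Det: some
          N: poet
The span 'the critic built' is the S node built by S → NP VP.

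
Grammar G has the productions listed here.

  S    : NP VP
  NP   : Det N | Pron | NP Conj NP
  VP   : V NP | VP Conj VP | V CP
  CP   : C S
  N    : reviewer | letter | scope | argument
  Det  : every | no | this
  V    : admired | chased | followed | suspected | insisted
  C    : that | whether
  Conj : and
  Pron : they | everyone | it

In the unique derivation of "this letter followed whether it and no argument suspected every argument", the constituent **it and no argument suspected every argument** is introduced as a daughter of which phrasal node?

S
  NP
    Det: this
    N: letter
  VP
    V: followed
    CP
      C: whether
      S
        NP
          NP
            Pron: it
          Conj: and
          NP
            Det: no
            N: argument
        VP
          V: suspected
          NP
            Det: every
            N: argument
The span 'it and no argument suspected every argument' is the S node built by S → NP VP.
Its mother is the CP built by CP → C S.

CP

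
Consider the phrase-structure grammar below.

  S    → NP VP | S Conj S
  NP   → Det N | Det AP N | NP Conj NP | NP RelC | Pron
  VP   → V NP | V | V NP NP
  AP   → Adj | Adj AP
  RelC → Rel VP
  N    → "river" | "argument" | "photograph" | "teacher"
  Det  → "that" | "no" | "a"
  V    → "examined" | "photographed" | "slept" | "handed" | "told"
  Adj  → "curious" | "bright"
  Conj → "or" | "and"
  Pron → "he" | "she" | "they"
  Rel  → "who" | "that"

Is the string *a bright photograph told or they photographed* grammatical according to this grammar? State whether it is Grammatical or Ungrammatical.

Grammatical

[S [S [NP [Det a] [AP [Adj bright]] [N photograph]] [VP [V told]]] [Conj or] [S [NP [Pron they]] [VP [V photographed]]]]
Each bracket corresponds to one application of a listed rule, so the string is derivable from S.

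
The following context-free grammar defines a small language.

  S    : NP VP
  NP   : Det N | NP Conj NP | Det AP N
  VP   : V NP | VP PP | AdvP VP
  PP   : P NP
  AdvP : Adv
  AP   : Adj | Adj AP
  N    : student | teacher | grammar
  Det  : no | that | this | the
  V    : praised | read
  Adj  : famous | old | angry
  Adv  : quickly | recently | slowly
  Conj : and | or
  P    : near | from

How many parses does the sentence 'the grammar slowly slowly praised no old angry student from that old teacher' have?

3

Two of the 3 distinct bracketings:
[S [NP [Det the] [N grammar]] [VP [VP [AdvP [Adv slowly]] [VP [AdvP [Adv slowly]] [VP [V praised] [NP [Det no] [AP [Adj old] [AP [Adj angry]]] [N student]]]]] [PP [P from] [NP [Det that] [AP [Adj old]] [N teacher]]]]]
[S [NP [Det the] [N grammar]] [VP [AdvP [Adv slowly]] [VP [VP [AdvP [Adv slowly]] [VP [V praised] [NP [Det no] [AP [Adj old] [AP [Adj angry]]] [N student]]]] [PP [P from] [NP [Det that] [AP [Adj old]] [N teacher]]]]]]
The trees differ in how a recursive rule is bracketed over the same span.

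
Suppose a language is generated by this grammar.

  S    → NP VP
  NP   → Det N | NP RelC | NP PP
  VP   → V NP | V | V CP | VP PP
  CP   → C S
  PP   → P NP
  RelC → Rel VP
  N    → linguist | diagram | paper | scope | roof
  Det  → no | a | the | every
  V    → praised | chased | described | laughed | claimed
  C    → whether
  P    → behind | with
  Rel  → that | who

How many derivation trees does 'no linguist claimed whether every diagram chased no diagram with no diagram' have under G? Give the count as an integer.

Two of the 3 distinct bracketings:
[S [NP [Det no] [N linguist]] [VP [V claimed] [CP [C whether] [S [NP [Det every] [N diagram]] [VP [V chased] [NP [NP [Det no] [N diagram]] [PP [P with] [NP [Det no] [N diagram]]]]]]]]]
[S [NP [Det no] [N linguist]] [VP [V claimed] [CP [C whether] [S [NP [Det every] [N diagram]] [VP [VP [V chased] [NP [Det no] [N diagram]]] [PP [P with] [NP [Det no] [N diagram]]]]]]]]
The difference turns on whether NP → NP PP is used at the relevant span, versus an alternative expansion of NP.

3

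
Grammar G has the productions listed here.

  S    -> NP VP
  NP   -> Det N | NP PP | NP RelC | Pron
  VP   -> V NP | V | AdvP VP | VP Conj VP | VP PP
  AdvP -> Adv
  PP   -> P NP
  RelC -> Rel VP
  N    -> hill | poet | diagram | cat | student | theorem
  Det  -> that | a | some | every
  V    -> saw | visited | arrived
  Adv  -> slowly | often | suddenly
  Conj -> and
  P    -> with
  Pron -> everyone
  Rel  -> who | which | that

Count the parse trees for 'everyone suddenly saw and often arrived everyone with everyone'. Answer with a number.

9

Two of the 9 distinct bracketings:
[S [NP [Pron everyone]] [VP [AdvP [Adv suddenly]] [VP [VP [V saw]] [Conj and] [VP [AdvP [Adv often]] [VP [V arrived] [NP [NP [Pron everyone]] [PP [P with] [NP [Pron everyone]]]]]]]]]
[S [NP [Pron everyone]] [VP [AdvP [Adv suddenly]] [VP [VP [V saw]] [Conj and] [VP [AdvP [Adv often]] [VP [VP [V arrived] [NP [Pron everyone]]] [PP [P with] [NP [Pron everyone]]]]]]]]
The difference turns on whether NP → NP PP is used at the relevant span, versus an alternative expansion of NP.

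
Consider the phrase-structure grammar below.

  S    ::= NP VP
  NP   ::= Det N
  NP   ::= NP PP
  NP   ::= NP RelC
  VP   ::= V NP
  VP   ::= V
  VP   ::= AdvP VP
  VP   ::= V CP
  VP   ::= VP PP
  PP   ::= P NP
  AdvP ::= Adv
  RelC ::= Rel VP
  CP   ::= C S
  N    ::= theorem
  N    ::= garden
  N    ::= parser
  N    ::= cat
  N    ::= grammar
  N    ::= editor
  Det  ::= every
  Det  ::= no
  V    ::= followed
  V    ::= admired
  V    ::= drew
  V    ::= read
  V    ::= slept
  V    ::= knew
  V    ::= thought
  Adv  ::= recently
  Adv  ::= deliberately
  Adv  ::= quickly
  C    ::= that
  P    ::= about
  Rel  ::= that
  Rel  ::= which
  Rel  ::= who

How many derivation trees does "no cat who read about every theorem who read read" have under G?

Two of the 4 distinct bracketings:
[S [NP [NP [NP [Det no] [N cat]] [RelC [Rel who] [VP [V read]]]] [PP [P about] [NP [NP [Det every] [N theorem]] [RelC [Rel who] [VP [V read]]]]]] [VP [V read]]]
[S [NP [NP [Det no] [N cat]] [RelC [Rel who] [VP [VP [V read]] [PP [P about] [NP [NP [Det every] [N theorem]] [RelC [Rel who] [VP [V read]]]]]]]] [VP [V read]]]
The difference turns on whether NP → NP PP is used at the relevant span, versus an alternative expansion of NP.

4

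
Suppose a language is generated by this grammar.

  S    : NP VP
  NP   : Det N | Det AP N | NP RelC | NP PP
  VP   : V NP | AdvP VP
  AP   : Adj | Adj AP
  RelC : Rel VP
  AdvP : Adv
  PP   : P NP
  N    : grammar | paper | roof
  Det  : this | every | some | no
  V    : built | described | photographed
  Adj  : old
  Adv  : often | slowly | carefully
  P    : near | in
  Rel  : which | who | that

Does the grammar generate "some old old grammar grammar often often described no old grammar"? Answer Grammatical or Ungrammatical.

Ungrammatical

An N word can never sit immediately before an N word in any string this grammar generates, so the substring 'grammar grammar' rules out a derivation.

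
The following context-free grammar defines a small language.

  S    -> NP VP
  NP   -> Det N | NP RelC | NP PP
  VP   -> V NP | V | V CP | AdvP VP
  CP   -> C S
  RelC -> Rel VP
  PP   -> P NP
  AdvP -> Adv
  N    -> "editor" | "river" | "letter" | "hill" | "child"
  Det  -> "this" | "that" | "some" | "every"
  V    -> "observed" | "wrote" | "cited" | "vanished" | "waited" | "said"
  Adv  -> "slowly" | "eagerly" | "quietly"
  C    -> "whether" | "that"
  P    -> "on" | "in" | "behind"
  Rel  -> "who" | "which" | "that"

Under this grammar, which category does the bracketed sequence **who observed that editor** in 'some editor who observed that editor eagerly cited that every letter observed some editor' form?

RelC

S
  NP
    NP
      Det: some
      N: editor
    RelC
      Rel: who
      VP
        V: observed
        NP
          Det: that
          N: editor
  VP
    AdvP
      Adv: eagerly
    VP
      V: cited
      CP
        C: that
        S
          NP
            Det: every
            N: letter
          VP
            V: observed
            NP
              Det: some
              N: editor
The span 'who observed that editor' is the RelC node built by RelC → Rel VP.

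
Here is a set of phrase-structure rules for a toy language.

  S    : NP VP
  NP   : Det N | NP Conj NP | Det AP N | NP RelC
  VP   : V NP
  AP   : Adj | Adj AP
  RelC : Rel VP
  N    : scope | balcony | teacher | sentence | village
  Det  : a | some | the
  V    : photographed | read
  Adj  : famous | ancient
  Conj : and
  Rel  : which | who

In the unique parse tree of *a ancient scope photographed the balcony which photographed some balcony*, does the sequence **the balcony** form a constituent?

Yes

[S [NP [Det a] [AP [Adj ancient]] [N scope]] [VP [V photographed] [NP [NP [Det the] [N balcony]] [RelC [Rel which] [VP [V photographed] [NP [Det some] [N balcony]]]]]]]
The words 'the balcony' are exhaustively dominated by a single NP node (built by NP → Det N), so they form a constituent.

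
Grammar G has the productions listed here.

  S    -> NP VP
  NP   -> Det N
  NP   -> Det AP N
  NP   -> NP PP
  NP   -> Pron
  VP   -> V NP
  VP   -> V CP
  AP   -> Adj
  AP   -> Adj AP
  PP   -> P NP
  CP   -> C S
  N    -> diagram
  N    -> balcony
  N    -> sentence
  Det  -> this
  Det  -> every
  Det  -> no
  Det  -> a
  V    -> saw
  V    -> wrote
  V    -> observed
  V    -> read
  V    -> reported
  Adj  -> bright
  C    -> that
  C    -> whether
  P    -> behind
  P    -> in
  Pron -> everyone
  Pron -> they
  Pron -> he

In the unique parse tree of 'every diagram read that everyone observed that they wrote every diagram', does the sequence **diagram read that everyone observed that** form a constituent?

No

[S [NP [Det every] [N diagram]] [VP [V read] [CP [C that] [S [NP [Pron everyone]] [VP [V observed] [CP [C that] [S [NP [Pron they]] [VP [V wrote] [NP [Det every] [N diagram]]]]]]]]]]
The smallest constituent containing 'diagram read that everyone observed that' is the S spanning 'every diagram read that everyone observed that they wrote every diagram'; no single node in the tree dominates exactly the given words.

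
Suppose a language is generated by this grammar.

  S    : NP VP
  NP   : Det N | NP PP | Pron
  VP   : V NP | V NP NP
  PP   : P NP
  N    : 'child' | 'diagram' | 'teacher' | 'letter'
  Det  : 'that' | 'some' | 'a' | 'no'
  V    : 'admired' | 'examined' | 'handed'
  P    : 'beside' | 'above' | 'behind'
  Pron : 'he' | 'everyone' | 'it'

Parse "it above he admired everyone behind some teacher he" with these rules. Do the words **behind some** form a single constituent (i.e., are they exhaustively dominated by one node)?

[S [NP [NP [Pron it]] [PP [P above] [NP [Pron he]]]] [VP [V admired] [NP [NP [Pron everyone]] [PP [P behind] [NP [Det some] [N teacher]]]] [NP [Pron he]]]]
The smallest constituent containing 'behind some' is the PP spanning 'behind some teacher'; no single node in the tree dominates exactly the given words.

No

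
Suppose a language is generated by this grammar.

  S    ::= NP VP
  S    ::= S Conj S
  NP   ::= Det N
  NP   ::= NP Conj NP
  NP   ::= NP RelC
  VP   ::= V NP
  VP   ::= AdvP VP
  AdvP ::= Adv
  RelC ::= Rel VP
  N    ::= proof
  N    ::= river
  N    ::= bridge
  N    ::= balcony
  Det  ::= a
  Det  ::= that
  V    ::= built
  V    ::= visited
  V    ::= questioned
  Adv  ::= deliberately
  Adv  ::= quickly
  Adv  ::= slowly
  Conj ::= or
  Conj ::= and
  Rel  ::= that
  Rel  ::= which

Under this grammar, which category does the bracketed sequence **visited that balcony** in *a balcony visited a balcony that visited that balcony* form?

S
  NP
    Det: a
    N: balcony
  VP
    V: visited
    NP
      NP
        Det: a
        N: balcony
      RelC
        Rel: that
        VP
          V: visited
          NP
            Det: that
            N: balcony
The span 'visited that balcony' is the VP node built by VP → V NP.

VP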